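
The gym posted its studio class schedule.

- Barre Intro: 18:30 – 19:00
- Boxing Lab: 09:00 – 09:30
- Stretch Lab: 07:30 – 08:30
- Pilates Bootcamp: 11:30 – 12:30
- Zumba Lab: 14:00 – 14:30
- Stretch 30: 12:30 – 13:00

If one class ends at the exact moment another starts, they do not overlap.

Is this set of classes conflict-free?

Yes

Sorted by start: Stretch Lab, Boxing Lab, Pilates Bootcamp, Stretch 30, Zumba Lab, Barre Intro.
Boxing Lab starts after Stretch Lab ends — done with Stretch Lab.
Pilates Bootcamp starts after Boxing Lab ends — done with Boxing Lab.
Stretch 30 starts exactly when Pilates Bootcamp ends (back-to-back, no overlap) — done with Pilates Bootcamp.
Zumba Lab starts after Stretch 30 ends — done with Stretch 30.
Barre Intro starts after Zumba Lab ends.
Every pair is clear; the schedule has no overlaps.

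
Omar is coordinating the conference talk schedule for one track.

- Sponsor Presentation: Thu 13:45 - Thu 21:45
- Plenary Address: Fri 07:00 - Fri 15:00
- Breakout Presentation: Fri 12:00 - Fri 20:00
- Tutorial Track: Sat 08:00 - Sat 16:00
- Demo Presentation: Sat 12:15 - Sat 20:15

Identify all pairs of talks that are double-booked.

Breakout Presentation & Plenary Address, Demo Presentation & Tutorial Track

Two intervals overlap when each starts before the other ends.
Sorted by start: Sponsor Presentation, Plenary Address, Breakout Presentation, Tutorial Track, Demo Presentation.
Plenary Address starts after Sponsor Presentation ends — done with Sponsor Presentation.
Breakout Presentation starts before Plenary Address ends → Plenary Address and Breakout Presentation overlap.
Tutorial Track starts after Plenary Address ends — done with Plenary Address.
Tutorial Track starts after Breakout Presentation ends — done with Breakout Presentation.
Demo Presentation starts before Tutorial Track ends → Tutorial Track and Demo Presentation overlap.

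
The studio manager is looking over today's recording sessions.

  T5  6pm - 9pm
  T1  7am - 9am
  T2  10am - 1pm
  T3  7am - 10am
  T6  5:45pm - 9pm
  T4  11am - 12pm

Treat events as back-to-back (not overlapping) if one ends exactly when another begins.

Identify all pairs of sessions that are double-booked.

Sorted by start: T1, T3, T2, T4, T6, T5.
T3 starts before T1 ends → T1 and T3 overlap.
T2 starts after T1 ends; T1 is clear from here.
T2 starts exactly when T3 ends (back-to-back, no overlap); T3 is clear from here.
T4 starts before T2 ends → T2 and T4 overlap.
T6 starts after T2 ends; T2 is clear from here.
T6 starts after T4 ends; T4 is clear from here.
T5 starts before T6 ends → T6 and T5 overlap.

T1 & T3, T2 & T4, T5 & T6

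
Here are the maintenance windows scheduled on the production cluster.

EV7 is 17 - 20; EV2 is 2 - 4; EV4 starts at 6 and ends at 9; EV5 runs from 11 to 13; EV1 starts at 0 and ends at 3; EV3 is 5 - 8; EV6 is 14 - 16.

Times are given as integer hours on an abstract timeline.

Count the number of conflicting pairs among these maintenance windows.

2

Two intervals overlap when each starts before the other ends.
Sorted by start: EV1, EV2, EV3, EV4, EV5, EV6, EV7.
EV2 starts before EV1 ends → EV1 and EV2 overlap.
EV3 starts after EV1 ends — done with EV1.
EV3 starts after EV2 ends — done with EV2.
EV4 starts before EV3 ends → EV3 and EV4 overlap.
EV5 starts after EV3 ends — done with EV3.
EV5 starts after EV4 ends — done with EV4.
EV6 starts after EV5 ends — done with EV5.
EV7 starts after EV6 ends.
Overlapping pairs: EV1 & EV2, EV3 & EV4 — 2 in total.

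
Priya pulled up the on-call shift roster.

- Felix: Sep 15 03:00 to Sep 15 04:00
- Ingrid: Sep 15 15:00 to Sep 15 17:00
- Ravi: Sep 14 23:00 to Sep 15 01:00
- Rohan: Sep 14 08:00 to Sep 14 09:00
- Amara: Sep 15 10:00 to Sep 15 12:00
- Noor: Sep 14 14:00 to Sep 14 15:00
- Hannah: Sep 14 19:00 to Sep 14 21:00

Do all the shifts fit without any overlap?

Yes

Sorted by start: Rohan, Noor, Hannah, Ravi, Felix, Amara, Ingrid.
Noor starts after Rohan ends, so Rohan has no further overlaps.
Hannah starts after Noor ends, so Noor has no further overlaps.
Ravi starts after Hannah ends, so Hannah has no further overlaps.
Felix starts after Ravi ends, so Ravi has no further overlaps.
Amara starts after Felix ends, so Felix has no further overlaps.
Ingrid starts after Amara ends.
Every pair is clear; the schedule has no overlaps.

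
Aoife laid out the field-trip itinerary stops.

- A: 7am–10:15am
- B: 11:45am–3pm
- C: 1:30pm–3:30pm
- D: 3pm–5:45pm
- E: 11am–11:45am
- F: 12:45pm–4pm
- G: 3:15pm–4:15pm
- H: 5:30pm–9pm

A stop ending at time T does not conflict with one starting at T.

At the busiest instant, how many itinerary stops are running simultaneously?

4

Sweep the timeline, counting +1 at each start and −1 at each end (ends before starts at a tie):
7am start A → 1
10:15am end A → 0
11am start E → 1
11:45am end E → 0
11:45am start B → 1
12:45pm start F → 2
1:30pm start C → 3
3pm end B → 2
3pm start D → 3
3:15pm start G → 4
3:30pm end C → 3
4pm end F → 2
4:15pm end G → 1
5:30pm start H → 2
5:45pm end D → 1
9pm end H → 0
Peak is 4, at 3:15pm (C, D, F, G).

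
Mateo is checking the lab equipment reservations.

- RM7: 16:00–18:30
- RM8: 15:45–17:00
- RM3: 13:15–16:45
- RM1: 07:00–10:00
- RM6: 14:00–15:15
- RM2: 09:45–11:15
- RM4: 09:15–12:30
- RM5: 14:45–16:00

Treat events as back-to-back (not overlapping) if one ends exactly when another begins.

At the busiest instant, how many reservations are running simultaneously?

3

Sort all start/end points and keep a running count:
07:00 start RM1 → 1
09:15 start RM4 → 2
09:45 start RM2 → 3
10:00 end RM1 → 2
11:15 end RM2 → 1
12:30 end RM4 → 0
13:15 start RM3 → 1
14:00 start RM6 → 2
14:45 start RM5 → 3
15:15 end RM6 → 2
15:45 start RM8 → 3
16:00 end RM5 → 2
16:00 start RM7 → 3
16:45 end RM3 → 2
17:00 end RM8 → 1
18:30 end RM7 → 0
Peak is 3, at 09:45 (RM1, RM2, RM4).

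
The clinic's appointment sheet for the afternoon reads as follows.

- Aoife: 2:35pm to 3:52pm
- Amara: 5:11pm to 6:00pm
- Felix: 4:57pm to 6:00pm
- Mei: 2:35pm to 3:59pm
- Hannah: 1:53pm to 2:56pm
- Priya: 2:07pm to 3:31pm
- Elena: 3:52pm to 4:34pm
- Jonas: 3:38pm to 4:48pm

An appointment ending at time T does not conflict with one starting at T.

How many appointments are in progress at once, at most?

Sweep the timeline, counting +1 at each start and −1 at each end (ends before starts at a tie):
1:53pm start Hannah → 1
2:07pm start Priya → 2
2:35pm start Aoife → 3
2:35pm start Mei → 4
2:56pm end Hannah → 3
3:31pm end Priya → 2
3:38pm start Jonas → 3
3:52pm end Aoife → 2
3:52pm start Elena → 3
3:59pm end Mei → 2
4:34pm end Elena → 1
4:48pm end Jonas → 0
4:57pm start Felix → 1
5:11pm start Amara → 2
6:00pm end Amara → 1
6:00pm end Felix → 0
Peak is 4, at 2:35pm (Aoife, Hannah, Mei, Priya).

4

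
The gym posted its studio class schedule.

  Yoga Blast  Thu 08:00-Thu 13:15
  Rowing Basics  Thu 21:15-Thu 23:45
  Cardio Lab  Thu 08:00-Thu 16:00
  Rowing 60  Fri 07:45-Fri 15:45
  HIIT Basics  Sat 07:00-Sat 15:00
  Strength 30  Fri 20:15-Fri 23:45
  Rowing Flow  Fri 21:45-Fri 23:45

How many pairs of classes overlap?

Two intervals overlap when each starts before the other ends.
Sorted by start: Yoga Blast, Cardio Lab, Rowing Basics, Rowing 60, Strength 30, Rowing Flow, HIIT Basics.
Cardio Lab starts before Yoga Blast ends → Yoga Blast and Cardio Lab overlap.
Rowing Basics starts after Yoga Blast ends, so Yoga Blast has no further overlaps.
Rowing Basics starts after Cardio Lab ends, so Cardio Lab has no further overlaps.
Rowing 60 starts after Rowing Basics ends, so Rowing Basics has no further overlaps.
Strength 30 starts after Rowing 60 ends, so Rowing 60 has no further overlaps.
Rowing Flow starts before Strength 30 ends → Strength 30 and Rowing Flow overlap.
HIIT Basics starts after Strength 30 ends.
HIIT Basics starts after Rowing Flow ends.
Overlapping pairs: Cardio Lab & Yoga Blast, Rowing Flow & Strength 30 — 2 in total.

2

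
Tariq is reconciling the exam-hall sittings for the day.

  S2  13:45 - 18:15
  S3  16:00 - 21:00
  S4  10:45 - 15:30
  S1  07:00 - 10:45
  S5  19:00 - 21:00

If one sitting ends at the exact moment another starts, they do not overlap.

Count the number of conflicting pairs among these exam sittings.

Sorted by start: S1, S4, S2, S3, S5.
S4 starts exactly when S1 ends (back-to-back, no overlap); S1 is clear from here.
S2 starts before S4 ends → S4 and S2 overlap.
S3 starts after S4 ends; S4 is clear from here.
S3 starts before S2 ends → S2 and S3 overlap.
S5 starts after S2 ends.
S5 starts before S3 ends → S3 and S5 overlap.
Overlapping pairs: S2 & S3, S2 & S4, S3 & S5 — 3 in total.

3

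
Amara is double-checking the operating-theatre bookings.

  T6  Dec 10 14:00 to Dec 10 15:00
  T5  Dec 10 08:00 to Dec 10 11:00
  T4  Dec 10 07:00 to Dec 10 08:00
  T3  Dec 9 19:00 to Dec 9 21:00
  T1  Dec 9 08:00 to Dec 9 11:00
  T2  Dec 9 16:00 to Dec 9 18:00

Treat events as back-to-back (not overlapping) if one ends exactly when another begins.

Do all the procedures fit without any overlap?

Sorted by start: T1, T2, T3, T4, T5, T6.
T2 starts after T1 ends — done with T1.
T3 starts after T2 ends — done with T2.
T4 starts after T3 ends — done with T3.
T5 starts exactly when T4 ends (back-to-back, no overlap) — done with T4.
T6 starts after T5 ends.
Every pair is clear; the schedule has no overlaps.

Yes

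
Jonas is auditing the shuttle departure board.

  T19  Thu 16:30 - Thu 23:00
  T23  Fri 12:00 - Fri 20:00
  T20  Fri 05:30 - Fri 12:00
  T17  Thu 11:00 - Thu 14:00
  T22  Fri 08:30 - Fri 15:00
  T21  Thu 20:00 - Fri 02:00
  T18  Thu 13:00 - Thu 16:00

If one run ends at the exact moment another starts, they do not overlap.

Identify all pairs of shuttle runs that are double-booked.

T17 & T18, T19 & T21, T20 & T22, T22 & T23

Sorted by start: T17, T18, T19, T21, T20, T22, T23.
T18 starts before T17 ends → T17 and T18 overlap.
T19 starts after T17 ends; T17 is clear from here.
T19 starts after T18 ends; T18 is clear from here.
T21 starts before T19 ends → T19 and T21 overlap.
T20 starts after T19 ends; T19 is clear from here.
T20 starts after T21 ends; T21 is clear from here.
T22 starts before T20 ends → T20 and T22 overlap.
T23 starts exactly when T20 ends (back-to-back, no overlap).
T23 starts before T22 ends → T22 and T23 overlap.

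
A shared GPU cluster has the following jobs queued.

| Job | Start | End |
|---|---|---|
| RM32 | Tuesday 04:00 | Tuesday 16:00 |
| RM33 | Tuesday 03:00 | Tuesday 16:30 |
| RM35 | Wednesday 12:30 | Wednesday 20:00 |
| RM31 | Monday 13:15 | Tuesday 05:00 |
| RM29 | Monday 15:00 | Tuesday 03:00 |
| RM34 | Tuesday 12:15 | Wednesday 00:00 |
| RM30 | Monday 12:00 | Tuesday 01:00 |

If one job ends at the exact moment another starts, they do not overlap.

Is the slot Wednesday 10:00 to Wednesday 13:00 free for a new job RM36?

RM30: ends Tuesday 01:00 at or before RM36 starts Wednesday 10:00 → clear.
RM31: ends Tuesday 05:00 at or before RM36 starts Wednesday 10:00 → clear.
RM29: ends Tuesday 03:00 at or before RM36 starts Wednesday 10:00 → clear.
RM33: ends Tuesday 16:30 at or before RM36 starts Wednesday 10:00 → clear.
RM32: ends Tuesday 16:00 at or before RM36 starts Wednesday 10:00 → clear.
RM34: ends Wednesday 00:00 at or before RM36 starts Wednesday 10:00 → clear.
RM35: starts Wednesday 12:30 before RM36 ends Wednesday 13:00, and ends Wednesday 20:00 after RM36 starts Wednesday 10:00 → overlap.
RM36 overlaps RM35.

No — it overlaps RM35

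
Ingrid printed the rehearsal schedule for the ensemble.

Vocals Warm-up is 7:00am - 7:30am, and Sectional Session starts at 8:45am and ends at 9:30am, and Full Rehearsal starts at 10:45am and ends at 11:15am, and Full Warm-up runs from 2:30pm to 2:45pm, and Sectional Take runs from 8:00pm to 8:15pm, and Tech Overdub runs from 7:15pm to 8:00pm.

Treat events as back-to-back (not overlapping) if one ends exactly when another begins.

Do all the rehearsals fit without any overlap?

Check each pair: they overlap iff neither finishes before the other starts.
Sorted by start: Vocals Warm-up, Sectional Session, Full Rehearsal, Full Warm-up, Tech Overdub, Sectional Take.
Sectional Session starts after Vocals Warm-up ends, so Vocals Warm-up has no further overlaps.
Full Rehearsal starts after Sectional Session ends, so Sectional Session has no further overlaps.
Full Warm-up starts after Full Rehearsal ends, so Full Rehearsal has no further overlaps.
Tech Overdub starts after Full Warm-up ends, so Full Warm-up has no further overlaps.
Sectional Take starts exactly when Tech Overdub ends (back-to-back, no overlap).
Every pair is clear; the schedule has no overlaps.

Yes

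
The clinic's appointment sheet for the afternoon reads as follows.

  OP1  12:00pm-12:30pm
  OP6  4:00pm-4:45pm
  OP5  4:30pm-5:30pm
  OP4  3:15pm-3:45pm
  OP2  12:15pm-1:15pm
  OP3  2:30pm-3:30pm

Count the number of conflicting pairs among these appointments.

Sorted by start: OP1, OP2, OP3, OP4, OP6, OP5.
OP2 starts before OP1 ends → OP1 and OP2 overlap.
OP3 starts after OP1 ends; OP1 is clear from here.
OP3 starts after OP2 ends; OP2 is clear from here.
OP4 starts before OP3 ends → OP3 and OP4 overlap.
OP6 starts after OP3 ends; OP3 is clear from here.
OP6 starts after OP4 ends; OP4 is clear from here.
OP5 starts before OP6 ends → OP6 and OP5 overlap.
Overlapping pairs: OP1 & OP2, OP3 & OP4, OP5 & OP6 — 3 in total.

3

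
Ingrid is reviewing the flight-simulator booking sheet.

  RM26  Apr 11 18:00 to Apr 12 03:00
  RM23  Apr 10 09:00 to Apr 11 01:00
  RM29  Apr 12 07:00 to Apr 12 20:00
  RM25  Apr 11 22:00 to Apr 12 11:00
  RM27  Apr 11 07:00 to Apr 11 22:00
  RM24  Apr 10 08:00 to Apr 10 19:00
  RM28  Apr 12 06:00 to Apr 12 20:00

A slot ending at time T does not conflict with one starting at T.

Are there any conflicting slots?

Yes

Sorted by start: RM24, RM23, RM27, RM26, RM25, RM28, RM29.
RM23 starts before RM24 ends → RM24 and RM23 overlap.
That's a conflict, so the schedule is not conflict-free.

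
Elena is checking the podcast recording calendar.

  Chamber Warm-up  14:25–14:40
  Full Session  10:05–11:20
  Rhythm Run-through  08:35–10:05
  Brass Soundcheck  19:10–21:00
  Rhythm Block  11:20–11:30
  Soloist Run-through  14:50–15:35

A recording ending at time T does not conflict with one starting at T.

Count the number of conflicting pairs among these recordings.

Sorted by start: Rhythm Run-through, Full Session, Rhythm Block, Chamber Warm-up, Soloist Run-through, Brass Soundcheck.
Full Session starts exactly when Rhythm Run-through ends (back-to-back, no overlap), so nothing later overlaps Rhythm Run-through either.
Rhythm Block starts exactly when Full Session ends (back-to-back, no overlap), so nothing later overlaps Full Session either.
Chamber Warm-up starts after Rhythm Block ends, so nothing later overlaps Rhythm Block either.
Soloist Run-through starts after Chamber Warm-up ends, so nothing later overlaps Chamber Warm-up either.
Brass Soundcheck starts after Soloist Run-through ends.
No pair overlaps.

0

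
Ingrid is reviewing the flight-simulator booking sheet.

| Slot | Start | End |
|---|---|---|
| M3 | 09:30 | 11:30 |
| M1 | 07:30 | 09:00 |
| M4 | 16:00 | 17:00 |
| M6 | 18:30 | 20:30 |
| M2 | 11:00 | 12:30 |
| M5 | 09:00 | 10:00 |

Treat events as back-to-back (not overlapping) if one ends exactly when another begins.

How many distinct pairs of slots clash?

Sorted by start: M1, M5, M3, M2, M4, M6.
M5 starts exactly when M1 ends (back-to-back, no overlap) — done with M1.
M3 starts before M5 ends → M5 and M3 overlap.
M2 starts after M5 ends — done with M5.
M2 starts before M3 ends → M3 and M2 overlap.
M4 starts after M3 ends — done with M3.
M4 starts after M2 ends — done with M2.
M6 starts after M4 ends.
Overlapping pairs: M2 & M3, M3 & M5 — 2 in total.

2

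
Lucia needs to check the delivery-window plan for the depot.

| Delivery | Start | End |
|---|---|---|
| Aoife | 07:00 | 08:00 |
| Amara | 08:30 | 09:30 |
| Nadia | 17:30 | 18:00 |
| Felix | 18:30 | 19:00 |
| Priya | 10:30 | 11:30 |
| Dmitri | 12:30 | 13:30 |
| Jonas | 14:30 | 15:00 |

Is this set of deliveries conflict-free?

Sorted by start: Aoife, Amara, Priya, Dmitri, Jonas, Nadia, Felix.
Amara starts after Aoife ends — done with Aoife.
Priya starts after Amara ends — done with Amara.
Dmitri starts after Priya ends — done with Priya.
Jonas starts after Dmitri ends — done with Dmitri.
Nadia starts after Jonas ends — done with Jonas.
Felix starts after Nadia ends.
Every pair is clear; the schedule has no overlaps.

Yes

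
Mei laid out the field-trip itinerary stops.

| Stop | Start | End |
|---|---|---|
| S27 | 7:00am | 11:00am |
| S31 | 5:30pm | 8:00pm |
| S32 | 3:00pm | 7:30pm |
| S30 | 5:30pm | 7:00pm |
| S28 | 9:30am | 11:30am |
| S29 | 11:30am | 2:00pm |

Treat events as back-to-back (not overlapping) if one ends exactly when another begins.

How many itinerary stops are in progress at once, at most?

Sweep the timeline, counting +1 at each start and −1 at each end (ends before starts at a tie):
7:00am start S27 → 1
9:30am start S28 → 2
11:00am end S27 → 1
11:30am end S28 → 0
11:30am start S29 → 1
2:00pm end S29 → 0
3:00pm start S32 → 1
5:30pm start S30 → 2
5:30pm start S31 → 3
7:00pm end S30 → 2
7:30pm end S32 → 1
8:00pm end S31 → 0
Peak is 3, at 5:30pm (S30, S31, S32).

3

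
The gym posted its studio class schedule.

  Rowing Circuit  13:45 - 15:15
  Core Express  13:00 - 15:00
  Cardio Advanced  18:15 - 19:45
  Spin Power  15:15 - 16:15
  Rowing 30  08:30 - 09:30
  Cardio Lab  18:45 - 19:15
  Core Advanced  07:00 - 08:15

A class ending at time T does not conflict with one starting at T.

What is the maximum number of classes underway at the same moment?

Sort all start/end points and keep a running count:
07:00 start Core Advanced → 1
08:15 end Core Advanced → 0
08:30 start Rowing 30 → 1
09:30 end Rowing 30 → 0
13:00 start Core Express → 1
13:45 start Rowing Circuit → 2
15:00 end Core Express → 1
15:15 end Rowing Circuit → 0
15:15 start Spin Power → 1
16:15 end Spin Power → 0
18:15 start Cardio Advanced → 1
18:45 start Cardio Lab → 2
19:15 end Cardio Lab → 1
19:45 end Cardio Advanced → 0
Peak is 2, at 13:45 (Core Express, Rowing Circuit).

2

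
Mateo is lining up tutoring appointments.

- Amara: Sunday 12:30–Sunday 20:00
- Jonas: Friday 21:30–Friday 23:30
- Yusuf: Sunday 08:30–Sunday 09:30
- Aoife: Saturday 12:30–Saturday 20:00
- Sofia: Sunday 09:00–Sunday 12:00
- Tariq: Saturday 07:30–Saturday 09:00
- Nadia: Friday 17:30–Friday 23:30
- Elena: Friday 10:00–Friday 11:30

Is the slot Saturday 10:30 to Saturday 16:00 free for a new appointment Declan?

Elena: ends Friday 11:30 at or before Declan starts Saturday 10:30 → clear.
Nadia: ends Friday 23:30 at or before Declan starts Saturday 10:30 → clear.
Jonas: ends Friday 23:30 at or before Declan starts Saturday 10:30 → clear.
Tariq: ends Saturday 09:00 at or before Declan starts Saturday 10:30 → clear.
Aoife: starts Saturday 12:30 before Declan ends Saturday 16:00, and ends Saturday 20:00 after Declan starts Saturday 10:30 → overlap.
Yusuf: starts Sunday 08:30 at or after Declan ends Saturday 16:00 → clear.
Sofia: starts Sunday 09:00 at or after Declan ends Saturday 16:00 → clear.
Amara: starts Sunday 12:30 at or after Declan ends Saturday 16:00 → clear.
Declan overlaps Aoife.

No — it overlaps Aoife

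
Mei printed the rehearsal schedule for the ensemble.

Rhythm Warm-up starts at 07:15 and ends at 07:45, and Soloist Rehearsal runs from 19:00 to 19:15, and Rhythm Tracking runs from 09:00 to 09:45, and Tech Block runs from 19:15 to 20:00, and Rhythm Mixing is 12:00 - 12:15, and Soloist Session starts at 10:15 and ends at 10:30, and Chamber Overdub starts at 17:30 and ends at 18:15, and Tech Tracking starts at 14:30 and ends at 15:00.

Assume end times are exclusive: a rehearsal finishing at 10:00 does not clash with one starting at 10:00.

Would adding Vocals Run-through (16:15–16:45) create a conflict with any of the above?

No — it doesn't clash with anything

Rhythm Warm-up: ends 07:45 at or before Vocals Run-through starts 16:15 → clear.
Rhythm Tracking: ends 09:45 at or before Vocals Run-through starts 16:15 → clear.
Soloist Session: ends 10:30 at or before Vocals Run-through starts 16:15 → clear.
Rhythm Mixing: ends 12:15 at or before Vocals Run-through starts 16:15 → clear.
Tech Tracking: ends 15:00 at or before Vocals Run-through starts 16:15 → clear.
Chamber Overdub: starts 17:30 at or after Vocals Run-through ends 16:45 → clear.
Soloist Rehearsal: starts 19:00 at or after Vocals Run-through ends 16:45 → clear.
Tech Block: starts 19:15 at or after Vocals Run-through ends 16:45 → clear.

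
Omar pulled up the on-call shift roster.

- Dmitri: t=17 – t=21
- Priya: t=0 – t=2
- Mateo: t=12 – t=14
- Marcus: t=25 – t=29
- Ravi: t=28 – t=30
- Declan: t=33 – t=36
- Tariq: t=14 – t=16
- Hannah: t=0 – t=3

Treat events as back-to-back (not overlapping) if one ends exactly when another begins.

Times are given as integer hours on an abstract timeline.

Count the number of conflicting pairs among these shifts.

Sorted by start: Hannah, Priya, Mateo, Tariq, Dmitri, Marcus, Ravi, Declan.
Priya starts before Hannah ends → Hannah and Priya overlap.
Mateo starts after Hannah ends — done with Hannah.
Mateo starts after Priya ends — done with Priya.
Tariq starts exactly when Mateo ends (back-to-back, no overlap) — done with Mateo.
Dmitri starts after Tariq ends — done with Tariq.
Marcus starts after Dmitri ends — done with Dmitri.
Ravi starts before Marcus ends → Marcus and Ravi overlap.
Declan starts after Marcus ends.
Declan starts after Ravi ends.
Overlapping pairs: Hannah & Priya, Marcus & Ravi — 2 in total.

2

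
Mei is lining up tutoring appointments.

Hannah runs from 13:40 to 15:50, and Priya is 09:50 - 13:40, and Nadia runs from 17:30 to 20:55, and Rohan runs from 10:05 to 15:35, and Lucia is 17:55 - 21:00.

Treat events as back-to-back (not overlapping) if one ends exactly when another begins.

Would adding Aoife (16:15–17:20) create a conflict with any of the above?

Priya: ends 13:40 at or before Aoife starts 16:15 → clear.
Rohan: ends 15:35 at or before Aoife starts 16:15 → clear.
Hannah: ends 15:50 at or before Aoife starts 16:15 → clear.
Nadia: starts 17:30 at or after Aoife ends 17:20 → clear.
Lucia: starts 17:55 at or after Aoife ends 17:20 → clear.

No — it doesn't clash with anything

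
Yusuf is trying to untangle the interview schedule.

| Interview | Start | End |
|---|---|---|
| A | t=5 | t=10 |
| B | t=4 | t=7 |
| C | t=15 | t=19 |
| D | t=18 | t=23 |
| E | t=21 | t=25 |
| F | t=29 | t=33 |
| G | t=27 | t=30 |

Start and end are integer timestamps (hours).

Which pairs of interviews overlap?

Sorted by start: B, A, C, D, E, G, F.
A starts before B ends → B and A overlap.
C starts after B ends — done with B.
C starts after A ends — done with A.
D starts before C ends → C and D overlap.
E starts after C ends — done with C.
E starts before D ends → D and E overlap.
G starts after D ends — done with D.
G starts after E ends — done with E.
F starts before G ends → G and F overlap.

A & B, C & D, D & E, F & G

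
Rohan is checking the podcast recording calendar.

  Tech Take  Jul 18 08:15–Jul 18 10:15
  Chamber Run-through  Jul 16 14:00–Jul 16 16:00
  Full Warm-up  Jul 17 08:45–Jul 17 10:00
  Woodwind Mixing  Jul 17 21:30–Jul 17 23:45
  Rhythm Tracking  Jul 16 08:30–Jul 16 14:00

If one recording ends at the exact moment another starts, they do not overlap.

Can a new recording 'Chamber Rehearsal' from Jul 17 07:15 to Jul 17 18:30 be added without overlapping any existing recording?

Rhythm Tracking: ends Jul 16 14:00 at or before Chamber Rehearsal starts Jul 17 07:15 → clear.
Chamber Run-through: ends Jul 16 16:00 at or before Chamber Rehearsal starts Jul 17 07:15 → clear.
Full Warm-up: starts Jul 17 08:45 before Chamber Rehearsal ends Jul 17 18:30, and ends Jul 17 10:00 after Chamber Rehearsal starts Jul 17 07:15 → overlap.
Woodwind Mixing: starts Jul 17 21:30 at or after Chamber Rehearsal ends Jul 17 18:30 → clear.
Tech Take: starts Jul 18 08:15 at or after Chamber Rehearsal ends Jul 17 18:30 → clear.
Chamber Rehearsal overlaps Full Warm-up.

No — it overlaps Full Warm-up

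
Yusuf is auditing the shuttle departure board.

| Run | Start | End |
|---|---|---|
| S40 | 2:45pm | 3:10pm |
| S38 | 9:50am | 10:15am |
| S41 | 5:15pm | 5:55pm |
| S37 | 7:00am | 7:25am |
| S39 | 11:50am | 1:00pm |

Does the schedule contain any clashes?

No

Sorted by start: S37, S38, S39, S40, S41.
S38 starts after S37 ends — done with S37.
S39 starts after S38 ends — done with S38.
S40 starts after S39 ends — done with S39.
S41 starts after S40 ends.
Every pair is clear; the schedule has no overlaps.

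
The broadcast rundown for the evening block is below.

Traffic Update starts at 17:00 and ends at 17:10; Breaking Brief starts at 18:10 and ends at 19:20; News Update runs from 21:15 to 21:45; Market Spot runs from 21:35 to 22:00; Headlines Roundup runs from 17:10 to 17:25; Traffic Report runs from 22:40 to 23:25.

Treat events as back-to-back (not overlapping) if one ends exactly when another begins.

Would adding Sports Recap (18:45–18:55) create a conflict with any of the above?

Traffic Update: ends 17:10 at or before Sports Recap starts 18:45 → clear.
Headlines Roundup: ends 17:25 at or before Sports Recap starts 18:45 → clear.
Breaking Brief: starts 18:10 before Sports Recap ends 18:55, and ends 19:20 after Sports Recap starts 18:45 → overlap.
News Update: starts 21:15 at or after Sports Recap ends 18:55 → clear.
Market Spot: starts 21:35 at or after Sports Recap ends 18:55 → clear.
Traffic Report: starts 22:40 at or after Sports Recap ends 18:55 → clear.
Sports Recap overlaps Breaking Brief.

Yes — it overlaps Breaking Brief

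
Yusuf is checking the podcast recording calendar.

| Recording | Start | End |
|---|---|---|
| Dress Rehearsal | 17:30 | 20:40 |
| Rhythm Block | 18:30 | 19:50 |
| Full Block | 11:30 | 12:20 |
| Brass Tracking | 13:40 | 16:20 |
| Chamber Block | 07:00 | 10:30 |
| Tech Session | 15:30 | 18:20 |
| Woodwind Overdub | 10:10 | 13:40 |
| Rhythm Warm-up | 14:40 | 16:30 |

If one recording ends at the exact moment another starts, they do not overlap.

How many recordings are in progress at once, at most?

3

Sort all start/end points and keep a running count:
07:00 start Chamber Block → 1
10:10 start Woodwind Overdub → 2
10:30 end Chamber Block → 1
11:30 start Full Block → 2
12:20 end Full Block → 1
13:40 end Woodwind Overdub → 0
13:40 start Brass Tracking → 1
14:40 start Rhythm Warm-up → 2
15:30 start Tech Session → 3
16:20 end Brass Tracking → 2
16:30 end Rhythm Warm-up → 1
17:30 start Dress Rehearsal → 2
18:20 end Tech Session → 1
18:30 start Rhythm Block → 2
19:50 end Rhythm Block → 1
20:40 end Dress Rehearsal → 0
Peak is 3, at 15:30 (Brass Tracking, Rhythm Warm-up, Tech Session).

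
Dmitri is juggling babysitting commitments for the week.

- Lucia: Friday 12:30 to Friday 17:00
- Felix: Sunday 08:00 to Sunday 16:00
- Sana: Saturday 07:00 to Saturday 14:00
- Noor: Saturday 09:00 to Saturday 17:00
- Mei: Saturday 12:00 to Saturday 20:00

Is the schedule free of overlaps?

No

Sorted by start: Lucia, Sana, Noor, Mei, Felix.
Sana starts after Lucia ends; Lucia is clear from here.
Noor starts before Sana ends → Sana and Noor overlap.
That's a conflict, so the schedule is not conflict-free.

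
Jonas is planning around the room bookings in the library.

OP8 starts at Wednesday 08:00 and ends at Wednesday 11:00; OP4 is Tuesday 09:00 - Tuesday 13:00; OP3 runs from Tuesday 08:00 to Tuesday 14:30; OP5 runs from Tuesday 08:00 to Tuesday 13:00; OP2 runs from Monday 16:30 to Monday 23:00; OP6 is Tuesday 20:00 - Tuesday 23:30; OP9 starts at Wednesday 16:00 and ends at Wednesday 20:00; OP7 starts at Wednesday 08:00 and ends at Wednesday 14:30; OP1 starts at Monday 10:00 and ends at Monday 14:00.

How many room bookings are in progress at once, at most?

3

Walk through starts and ends in time order (an end at T is processed before a start at T):
Monday 10:00 start OP1 → 1
Monday 14:00 end OP1 → 0
Monday 16:30 start OP2 → 1
Monday 23:00 end OP2 → 0
Tuesday 08:00 start OP3 → 1
Tuesday 08:00 start OP5 → 2
Tuesday 09:00 start OP4 → 3
Tuesday 13:00 end OP4 → 2
Tuesday 13:00 end OP5 → 1
Tuesday 14:30 end OP3 → 0
Tuesday 20:00 start OP6 → 1
Tuesday 23:30 end OP6 → 0
Wednesday 08:00 start OP7 → 1
Wednesday 08:00 start OP8 → 2
Wednesday 11:00 end OP8 → 1
Wednesday 14:30 end OP7 → 0
Wednesday 16:00 start OP9 → 1
Wednesday 20:00 end OP9 → 0
Peak is 3, at Tuesday 09:00 (OP3, OP4, OP5).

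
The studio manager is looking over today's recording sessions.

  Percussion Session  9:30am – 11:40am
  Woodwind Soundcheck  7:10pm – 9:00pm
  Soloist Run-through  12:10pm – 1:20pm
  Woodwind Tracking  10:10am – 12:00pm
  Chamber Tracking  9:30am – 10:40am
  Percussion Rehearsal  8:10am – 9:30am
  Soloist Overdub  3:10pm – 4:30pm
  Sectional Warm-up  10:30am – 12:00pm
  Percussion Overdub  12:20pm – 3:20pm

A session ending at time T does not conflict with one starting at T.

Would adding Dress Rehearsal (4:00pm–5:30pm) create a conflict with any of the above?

Percussion Rehearsal: ends 9:30am at or before Dress Rehearsal starts 4:00pm → clear.
Percussion Session: ends 11:40am at or before Dress Rehearsal starts 4:00pm → clear.
Chamber Tracking: ends 10:40am at or before Dress Rehearsal starts 4:00pm → clear.
Woodwind Tracking: ends 12:00pm at or before Dress Rehearsal starts 4:00pm → clear.
Sectional Warm-up: ends 12:00pm at or before Dress Rehearsal starts 4:00pm → clear.
Soloist Run-through: ends 1:20pm at or before Dress Rehearsal starts 4:00pm → clear.
Percussion Overdub: ends 3:20pm at or before Dress Rehearsal starts 4:00pm → clear.
Soloist Overdub: starts 3:10pm before Dress Rehearsal ends 5:30pm, and ends 4:30pm after Dress Rehearsal starts 4:00pm → overlap.
Woodwind Soundcheck: starts 7:10pm at or after Dress Rehearsal ends 5:30pm → clear.
Dress Rehearsal overlaps Soloist Overdub.

Yes — it overlaps Soloist Overdub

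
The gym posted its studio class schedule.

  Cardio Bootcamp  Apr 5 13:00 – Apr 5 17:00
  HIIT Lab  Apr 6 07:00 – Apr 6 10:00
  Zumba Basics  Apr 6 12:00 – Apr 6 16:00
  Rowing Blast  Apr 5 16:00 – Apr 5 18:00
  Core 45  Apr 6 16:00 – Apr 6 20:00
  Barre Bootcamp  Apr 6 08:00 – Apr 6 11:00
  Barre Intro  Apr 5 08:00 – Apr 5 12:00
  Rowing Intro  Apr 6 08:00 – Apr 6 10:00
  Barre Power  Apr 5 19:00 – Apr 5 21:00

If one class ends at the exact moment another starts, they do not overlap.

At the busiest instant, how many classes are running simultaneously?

Sort all start/end points and keep a running count:
Apr 5 08:00 start Barre Intro → 1
Apr 5 12:00 end Barre Intro → 0
Apr 5 13:00 start Cardio Bootcamp → 1
Apr 5 16:00 start Rowing Blast → 2
Apr 5 17:00 end Cardio Bootcamp → 1
Apr 5 18:00 end Rowing Blast → 0
Apr 5 19:00 start Barre Power → 1
Apr 5 21:00 end Barre Power → 0
Apr 6 07:00 start HIIT Lab → 1
Apr 6 08:00 start Barre Bootcamp → 2
Apr 6 08:00 start Rowing Intro → 3
Apr 6 10:00 end HIIT Lab → 2
Apr 6 10:00 end Rowing Intro → 1
Apr 6 11:00 end Barre Bootcamp → 0
Apr 6 12:00 start Zumba Basics → 1
Apr 6 16:00 end Zumba Basics → 0
Apr 6 16:00 start Core 45 → 1
Apr 6 20:00 end Core 45 → 0
Peak is 3, at Apr 6 08:00 (Barre Bootcamp, HIIT Lab, Rowing Intro).

3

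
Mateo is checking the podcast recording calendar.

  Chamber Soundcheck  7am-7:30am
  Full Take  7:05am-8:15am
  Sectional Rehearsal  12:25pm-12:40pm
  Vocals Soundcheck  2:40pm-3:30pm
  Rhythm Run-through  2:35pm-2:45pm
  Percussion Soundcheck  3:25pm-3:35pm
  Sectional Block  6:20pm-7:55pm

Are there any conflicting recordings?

Yes

Two intervals overlap when each starts before the other ends.
Sorted by start: Chamber Soundcheck, Full Take, Sectional Rehearsal, Rhythm Run-through, Vocals Soundcheck, Percussion Soundcheck, Sectional Block.
Full Take starts before Chamber Soundcheck ends → Chamber Soundcheck and Full Take overlap.
That's a conflict, so the schedule is not conflict-free.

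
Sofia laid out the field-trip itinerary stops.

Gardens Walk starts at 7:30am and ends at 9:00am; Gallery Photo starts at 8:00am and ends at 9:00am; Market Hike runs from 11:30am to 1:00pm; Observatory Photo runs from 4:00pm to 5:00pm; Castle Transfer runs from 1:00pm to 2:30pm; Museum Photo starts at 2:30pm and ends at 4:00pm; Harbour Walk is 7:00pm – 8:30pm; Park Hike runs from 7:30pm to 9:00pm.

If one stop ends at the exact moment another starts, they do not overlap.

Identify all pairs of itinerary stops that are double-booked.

Gallery Photo & Gardens Walk, Harbour Walk & Park Hike

Sorted by start: Gardens Walk, Gallery Photo, Market Hike, Castle Transfer, Museum Photo, Observatory Photo, Harbour Walk, Park Hike.
Gallery Photo starts before Gardens Walk ends → Gardens Walk and Gallery Photo overlap.
Market Hike starts after Gardens Walk ends, so nothing later overlaps Gardens Walk either.
Market Hike starts after Gallery Photo ends, so nothing later overlaps Gallery Photo either.
Castle Transfer starts exactly when Market Hike ends (back-to-back, no overlap), so nothing later overlaps Market Hike either.
Museum Photo starts exactly when Castle Transfer ends (back-to-back, no overlap), so nothing later overlaps Castle Transfer either.
Observatory Photo starts exactly when Museum Photo ends (back-to-back, no overlap), so nothing later overlaps Museum Photo either.
Harbour Walk starts after Observatory Photo ends, so nothing later overlaps Observatory Photo either.
Park Hike starts before Harbour Walk ends → Harbour Walk and Park Hike overlap.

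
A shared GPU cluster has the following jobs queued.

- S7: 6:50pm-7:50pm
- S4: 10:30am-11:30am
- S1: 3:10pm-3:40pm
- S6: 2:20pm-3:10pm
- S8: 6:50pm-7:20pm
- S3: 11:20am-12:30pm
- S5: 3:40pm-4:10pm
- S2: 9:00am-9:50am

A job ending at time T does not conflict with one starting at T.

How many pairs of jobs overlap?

Sorted by start: S2, S4, S3, S6, S1, S5, S7, S8.
S4 starts after S2 ends — done with S2.
S3 starts before S4 ends → S4 and S3 overlap.
S6 starts after S4 ends — done with S4.
S6 starts after S3 ends — done with S3.
S1 starts exactly when S6 ends (back-to-back, no overlap) — done with S6.
S5 starts exactly when S1 ends (back-to-back, no overlap) — done with S1.
S7 starts after S5 ends — done with S5.
S8 starts before S7 ends → S7 and S8 overlap.
Overlapping pairs: S3 & S4, S7 & S8 — 2 in total.

2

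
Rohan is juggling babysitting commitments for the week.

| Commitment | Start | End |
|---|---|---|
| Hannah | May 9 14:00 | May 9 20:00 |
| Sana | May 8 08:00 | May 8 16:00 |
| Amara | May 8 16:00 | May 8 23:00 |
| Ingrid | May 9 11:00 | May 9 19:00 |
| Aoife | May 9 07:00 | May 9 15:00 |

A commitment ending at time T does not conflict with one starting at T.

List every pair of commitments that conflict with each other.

Aoife & Hannah, Aoife & Ingrid, Hannah & Ingrid

Sorted by start: Sana, Amara, Aoife, Ingrid, Hannah.
Amara starts exactly when Sana ends (back-to-back, no overlap) — done with Sana.
Aoife starts after Amara ends — done with Amara.
Ingrid starts before Aoife ends → Aoife and Ingrid overlap.
Hannah starts before Aoife ends → Aoife and Hannah overlap.
Hannah starts before Ingrid ends → Ingrid and Hannah overlap.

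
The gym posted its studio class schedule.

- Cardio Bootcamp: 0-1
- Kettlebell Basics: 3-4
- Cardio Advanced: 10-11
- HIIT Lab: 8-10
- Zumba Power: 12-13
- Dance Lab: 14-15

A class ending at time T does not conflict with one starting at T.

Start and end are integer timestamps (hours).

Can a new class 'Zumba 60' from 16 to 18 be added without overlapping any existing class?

Yes — the slot is free

Cardio Bootcamp: ends 1 at or before Zumba 60 starts 16 → clear.
Kettlebell Basics: ends 4 at or before Zumba 60 starts 16 → clear.
HIIT Lab: ends 10 at or before Zumba 60 starts 16 → clear.
Cardio Advanced: ends 11 at or before Zumba 60 starts 16 → clear.
Zumba Power: ends 13 at or before Zumba 60 starts 16 → clear.
Dance Lab: ends 15 at or before Zumba 60 starts 16 → clear.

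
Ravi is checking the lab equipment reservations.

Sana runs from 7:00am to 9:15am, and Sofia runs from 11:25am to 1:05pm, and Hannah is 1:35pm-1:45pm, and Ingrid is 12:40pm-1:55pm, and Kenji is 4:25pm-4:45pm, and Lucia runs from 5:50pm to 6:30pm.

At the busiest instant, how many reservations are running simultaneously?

2

Sweep the timeline, counting +1 at each start and −1 at each end (ends before starts at a tie):
7:00am start Sana → 1
9:15am end Sana → 0
11:25am start Sofia → 1
12:40pm start Ingrid → 2
1:05pm end Sofia → 1
1:35pm start Hannah → 2
1:45pm end Hannah → 1
1:55pm end Ingrid → 0
4:25pm start Kenji → 1
4:45pm end Kenji → 0
5:50pm start Lucia → 1
6:30pm end Lucia → 0
Peak is 2, at 12:40pm (Ingrid, Sofia).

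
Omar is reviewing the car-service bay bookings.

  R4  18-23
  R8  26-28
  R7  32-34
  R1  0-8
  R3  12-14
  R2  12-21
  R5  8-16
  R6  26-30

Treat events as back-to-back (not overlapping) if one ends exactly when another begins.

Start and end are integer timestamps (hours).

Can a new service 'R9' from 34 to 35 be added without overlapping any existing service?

R1: ends 8 at or before R9 starts 34 → clear.
R5: ends 16 at or before R9 starts 34 → clear.
R2: ends 21 at or before R9 starts 34 → clear.
R3: ends 14 at or before R9 starts 34 → clear.
R4: ends 23 at or before R9 starts 34 → clear.
R6: ends 30 at or before R9 starts 34 → clear.
R8: ends 28 at or before R9 starts 34 → clear.
R7: ends 34 at or before R9 starts 34 → clear.

Yes — the slot is free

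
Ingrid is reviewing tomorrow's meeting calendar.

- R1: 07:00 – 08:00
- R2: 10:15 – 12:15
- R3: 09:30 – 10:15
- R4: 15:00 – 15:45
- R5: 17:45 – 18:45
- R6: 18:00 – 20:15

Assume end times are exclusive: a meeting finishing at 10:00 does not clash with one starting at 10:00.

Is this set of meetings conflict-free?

No

Sorted by start: R1, R3, R2, R4, R5, R6.
R3 starts after R1 ends, so nothing later overlaps R1 either.
R2 starts exactly when R3 ends (back-to-back, no overlap), so nothing later overlaps R3 either.
R4 starts after R2 ends, so nothing later overlaps R2 either.
R5 starts after R4 ends, so nothing later overlaps R4 either.
R6 starts before R5 ends → R5 and R6 overlap.
That's a conflict, so the schedule is not conflict-free.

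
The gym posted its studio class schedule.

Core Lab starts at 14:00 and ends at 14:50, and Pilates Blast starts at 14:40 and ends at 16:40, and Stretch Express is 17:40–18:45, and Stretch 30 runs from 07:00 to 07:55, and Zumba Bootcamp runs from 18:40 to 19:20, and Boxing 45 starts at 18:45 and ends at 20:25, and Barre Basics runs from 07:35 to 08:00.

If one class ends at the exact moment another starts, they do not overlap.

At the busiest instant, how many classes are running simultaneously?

Sort all start/end points and keep a running count:
07:00 start Stretch 30 → 1
07:35 start Barre Basics → 2
07:55 end Stretch 30 → 1
08:00 end Barre Basics → 0
14:00 start Core Lab → 1
14:40 start Pilates Blast → 2
14:50 end Core Lab → 1
16:40 end Pilates Blast → 0
17:40 start Stretch Express → 1
18:40 start Zumba Bootcamp → 2
18:45 end Stretch Express → 1
18:45 start Boxing 45 → 2
19:20 end Zumba Bootcamp → 1
20:25 end Boxing 45 → 0
Peak is 2, at 07:35 (Barre Basics, Stretch 30).

2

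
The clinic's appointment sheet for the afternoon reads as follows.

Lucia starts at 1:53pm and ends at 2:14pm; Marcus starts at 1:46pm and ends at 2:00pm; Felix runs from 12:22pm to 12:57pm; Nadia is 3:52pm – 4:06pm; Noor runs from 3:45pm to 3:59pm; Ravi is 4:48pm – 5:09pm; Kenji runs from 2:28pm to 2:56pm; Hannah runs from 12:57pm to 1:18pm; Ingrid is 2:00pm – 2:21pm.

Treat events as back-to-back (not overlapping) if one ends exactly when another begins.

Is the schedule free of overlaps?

Sorted by start: Felix, Hannah, Marcus, Lucia, Ingrid, Kenji, Noor, Nadia, Ravi.
Hannah starts exactly when Felix ends (back-to-back, no overlap), so nothing later overlaps Felix either.
Marcus starts after Hannah ends, so nothing later overlaps Hannah either.
Lucia starts before Marcus ends → Marcus and Lucia overlap.
That's a conflict, so the schedule is not conflict-free.

No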